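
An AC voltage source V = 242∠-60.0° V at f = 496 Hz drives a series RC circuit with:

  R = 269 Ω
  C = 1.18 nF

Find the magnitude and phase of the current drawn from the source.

Step 1 — Angular frequency: ω = 2π·f = 2π·496 = 3116 rad/s.
Step 2 — Component impedances:
  R: Z = R = 269 Ω
  C: Z = 1/(jωC) = -j/(ω·C) = 0 - j2.719e+05 Ω
Step 3 — Series combination: Z_total = R + C = 269 - j2.719e+05 Ω = 2.719e+05∠-89.9° Ω.
Step 4 — Source phasor: V = 242∠-60.0° V = 121 - j209.6 V.
Step 5 — Ohm's law: I = V / Z_total = (121 - j209.6) / (269 - j2.719e+05) = 0.0007711 + j0.0004442 A.
Step 6 — Convert to polar: |I| = 0.0008899 A, ∠I = 29.9°.

I = 0.0008899∠29.9° A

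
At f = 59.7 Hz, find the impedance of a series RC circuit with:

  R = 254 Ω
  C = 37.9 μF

Step 1 — Angular frequency: ω = 2π·f = 2π·59.7 = 375.1 rad/s.
Step 2 — Component impedances:
  R: Z = R = 254 Ω
  C: Z = 1/(jωC) = -j/(ω·C) = 0 - j70.34 Ω
Step 3 — Series combination: Z_total = R + C = 254 - j70.34 Ω = 263.6∠-15.5° Ω.

Z = 254 - j70.34 Ω = 263.6∠-15.5° Ω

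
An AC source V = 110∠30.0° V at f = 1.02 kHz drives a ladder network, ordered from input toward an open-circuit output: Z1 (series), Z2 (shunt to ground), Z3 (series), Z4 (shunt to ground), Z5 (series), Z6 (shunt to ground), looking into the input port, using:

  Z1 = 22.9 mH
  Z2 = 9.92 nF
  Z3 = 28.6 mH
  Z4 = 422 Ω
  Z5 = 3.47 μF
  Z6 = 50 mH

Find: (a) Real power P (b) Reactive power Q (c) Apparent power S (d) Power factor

Step 1 — Angular frequency: ω = 2π·f = 2π·1020 = 6409 rad/s.
Step 2 — Component impedances:
  Z1: Z = jωL = j·6409·0.0229 = 0 + j146.8 Ω
  Z2: Z = 1/(jωC) = -j/(ω·C) = 0 - j1.573e+04 Ω
  Z3: Z = jωL = j·6409·0.0286 = 0 + j183.3 Ω
  Z4: Z = R = 422 Ω
  Z5: Z = 1/(jωC) = -j/(ω·C) = 0 - j44.97 Ω
  Z6: Z = jωL = j·6409·0.05 = 0 + j320.4 Ω
Step 3 — Ladder network (open output): work backward from the far end, alternating series and parallel combinations. Z_in = 132.3 + j531.4 Ω = 547.6∠76.0° Ω.
Step 4 — Source phasor: V = 110∠30.0° V = 95.26 + j55 V.
Step 5 — Current: I = V / Z = 0.1395 - j0.1445 A = 0.2009∠-46.0° A.
Step 6 — Complex power: S = V·I* = 5.34 + j21.44 VA.
Step 7 — Real power: P = Re(S) = 5.34 W.
Step 8 — Reactive power: Q = Im(S) = 21.44 VAR.
Step 9 — Apparent power: |S| = 22.1 VA.
Step 10 — Power factor: PF = P/|S| = 0.2417 (lagging).

(a) P = 5.34 W  (b) Q = 21.44 VAR  (c) S = 22.1 VA  (d) PF = 0.2417 (lagging)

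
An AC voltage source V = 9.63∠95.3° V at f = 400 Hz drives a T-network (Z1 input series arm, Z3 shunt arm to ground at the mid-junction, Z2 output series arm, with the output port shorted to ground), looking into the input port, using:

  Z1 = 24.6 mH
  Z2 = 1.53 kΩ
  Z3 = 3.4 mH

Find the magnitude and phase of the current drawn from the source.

Step 1 — Angular frequency: ω = 2π·f = 2π·400 = 2513 rad/s.
Step 2 — Component impedances:
  Z1: Z = jωL = j·2513·0.0246 = 0 + j61.83 Ω
  Z2: Z = R = 1530 Ω
  Z3: Z = jωL = j·2513·0.0034 = 0 + j8.545 Ω
Step 3 — With the output port shorted to ground, the output series arm Z2 runs from the junction to ground; the shunt arm Z3 also runs from the junction to ground. They appear in parallel: Z3 || Z2 = 0.04772 + j8.545 Ω.
Step 4 — Series with input arm Z1: Z_in = Z1 + (Z3 || Z2) = 0.04772 + j70.37 Ω = 70.37∠90.0° Ω.
Step 5 — Source phasor: V = 9.63∠95.3° V = -0.8895 + j9.589 V.
Step 6 — Ohm's law: I = V / Z_total = (-0.8895 + j9.589) / (0.04772 + j70.37) = 0.1363 + j0.01273 A.
Step 7 — Convert to polar: |I| = 0.1368 A, ∠I = 5.3°.

I = 0.1368∠5.3° A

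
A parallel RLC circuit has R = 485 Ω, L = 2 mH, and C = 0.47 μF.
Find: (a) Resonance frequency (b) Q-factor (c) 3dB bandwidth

Step 1 — Resonance: ω₀ = 1/√(LC) = 1/√(0.002·4.7e-07) = 3.262e+04 rad/s.
Step 2 — f₀ = ω₀/(2π) = 5191 Hz.
Step 3 — Parallel Q: Q = R/(ω₀L) = 485/(3.262e+04·0.002) = 7.435.
Step 4 — Bandwidth: Δω = ω₀/Q = 4387 rad/s; BW = Δω/(2π) = 698.2 Hz.

(a) f₀ = 5191 Hz  (b) Q = 7.435  (c) BW = 698.2 Hz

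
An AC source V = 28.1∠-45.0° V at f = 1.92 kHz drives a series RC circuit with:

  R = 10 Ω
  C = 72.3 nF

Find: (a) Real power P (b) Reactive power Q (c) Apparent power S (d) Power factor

Step 1 — Angular frequency: ω = 2π·f = 2π·1920 = 1.206e+04 rad/s.
Step 2 — Component impedances:
  R: Z = R = 10 Ω
  C: Z = 1/(jωC) = -j/(ω·C) = 0 - j1147 Ω
Step 3 — Series combination: Z_total = R + C = 10 - j1147 Ω = 1147∠-89.5° Ω.
Step 4 — Source phasor: V = 28.1∠-45.0° V = 19.87 - j19.87 V.
Step 5 — Current: I = V / Z = 0.01748 + j0.01718 A = 0.02451∠44.5° A.
Step 6 — Complex power: S = V·I* = 0.006006 - j0.6887 VA.
Step 7 — Real power: P = Re(S) = 0.006006 W.
Step 8 — Reactive power: Q = Im(S) = -0.6887 VAR.
Step 9 — Apparent power: |S| = 0.6887 VA.
Step 10 — Power factor: PF = P/|S| = 0.008722 (leading).

(a) P = 0.006006 W  (b) Q = -0.6887 VAR  (c) S = 0.6887 VA  (d) PF = 0.008722 (leading)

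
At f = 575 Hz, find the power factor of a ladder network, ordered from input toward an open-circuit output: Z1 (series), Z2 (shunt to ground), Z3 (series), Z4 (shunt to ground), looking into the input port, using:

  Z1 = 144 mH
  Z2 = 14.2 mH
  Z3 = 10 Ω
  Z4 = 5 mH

Step 1 — Angular frequency: ω = 2π·f = 2π·575 = 3613 rad/s.
Step 2 — Component impedances:
  Z1: Z = jωL = j·3613·0.144 = 0 + j520.2 Ω
  Z2: Z = jωL = j·3613·0.0142 = 0 + j51.3 Ω
  Z3: Z = R = 10 Ω
  Z4: Z = jωL = j·3613·0.005 = 0 + j18.06 Ω
Step 3 — Ladder network (open output): work backward from the far end, alternating series and parallel combinations. Z_in = 5.358 + j534.4 Ω = 534.4∠89.4° Ω.
Step 4 — Power factor: PF = cos(φ) = Re(Z)/|Z| = 5.358/534.4 = 0.01003.
Step 5 — Type: Im(Z) = 534.4 ⇒ lagging (phase φ = 89.4°).

PF = 0.01003 (lagging, φ = 89.4°)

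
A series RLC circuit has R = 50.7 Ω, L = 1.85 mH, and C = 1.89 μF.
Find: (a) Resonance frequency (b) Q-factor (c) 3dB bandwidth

Step 1 — Resonance condition Im(Z)=0 gives ω₀ = 1/√(LC).
Step 2 — ω₀ = 1/√(0.00185·1.89e-06) = 1.691e+04 rad/s.
Step 3 — f₀ = ω₀/(2π) = 2692 Hz.
Step 4 — Series Q: Q = ω₀L/R = 1.691e+04·0.00185/50.7 = 0.6171.
Step 5 — 3dB bandwidth: Δω = ω₀/Q = 2.741e+04 rad/s; BW = Δω/(2π) = 4362 Hz.

(a) f₀ = 2692 Hz  (b) Q = 0.6171  (c) BW = 4362 Hz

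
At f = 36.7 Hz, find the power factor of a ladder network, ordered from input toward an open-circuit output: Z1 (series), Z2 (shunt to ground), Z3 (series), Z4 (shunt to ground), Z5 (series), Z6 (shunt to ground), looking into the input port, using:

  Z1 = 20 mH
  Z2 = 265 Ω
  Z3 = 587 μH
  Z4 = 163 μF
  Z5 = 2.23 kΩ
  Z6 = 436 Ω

Step 1 — Angular frequency: ω = 2π·f = 2π·36.7 = 230.6 rad/s.
Step 2 — Component impedances:
  Z1: Z = jωL = j·230.6·0.02 = 0 + j4.612 Ω
  Z2: Z = R = 265 Ω
  Z3: Z = jωL = j·230.6·0.000587 = 0 + j0.1354 Ω
  Z4: Z = 1/(jωC) = -j/(ω·C) = 0 - j26.61 Ω
  Z5: Z = R = 2230 Ω
  Z6: Z = R = 436 Ω
Step 3 — Ladder network (open output): work backward from the far end, alternating series and parallel combinations. Z_in = 2.875 - j21.54 Ω = 21.73∠-82.4° Ω.
Step 4 — Power factor: PF = cos(φ) = Re(Z)/|Z| = 2.875/21.73 = 0.1323.
Step 5 — Type: Im(Z) = -21.54 ⇒ leading (phase φ = -82.4°).

PF = 0.1323 (leading, φ = -82.4°)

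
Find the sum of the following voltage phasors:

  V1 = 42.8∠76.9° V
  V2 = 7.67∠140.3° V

Step 1 — Convert each phasor to rectangular form:
  V1 = 42.8·(cos(76.9°) + j·sin(76.9°)) = 9.701 + j41.69 V
  V2 = 7.67·(cos(140.3°) + j·sin(140.3°)) = -5.901 + j4.899 V
Step 2 — Sum components: V_total = 3.799 + j46.59 V.
Step 3 — Convert to polar: |V_total| = 46.74 V, ∠V_total = 85.3°.

V_total = 46.74∠85.3° V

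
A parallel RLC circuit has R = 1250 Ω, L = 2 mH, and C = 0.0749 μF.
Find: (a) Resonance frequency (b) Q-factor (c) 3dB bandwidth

Step 1 — Resonance: ω₀ = 1/√(LC) = 1/√(0.002·7.49e-08) = 8.17e+04 rad/s.
Step 2 — f₀ = ω₀/(2π) = 1.3e+04 Hz.
Step 3 — Parallel Q: Q = R/(ω₀L) = 1250/(8.17e+04·0.002) = 7.65.
Step 4 — Bandwidth: Δω = ω₀/Q = 1.068e+04 rad/s; BW = Δω/(2π) = 1700 Hz.

(a) f₀ = 1.3e+04 Hz  (b) Q = 7.65  (c) BW = 1700 Hz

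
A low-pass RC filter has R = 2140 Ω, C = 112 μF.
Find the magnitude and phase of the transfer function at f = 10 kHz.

Step 1 — Angular frequency: ω = 2π·1e+04 = 6.283e+04 rad/s.
Step 2 — Transfer function: H(jω) = 1/(1 + jωRC).
Step 3 — Denominator: 1 + jωRC = 1 + j·6.283e+04·2140·0.000112 = 1 + j1.506e+04.
Step 4 — H = 4.409e-09 - j6.64e-05.
Step 5 — Magnitude: |H| = 6.64e-05 (-83.6 dB); phase: φ = -90.0°.

|H| = 6.64e-05 (-83.6 dB), φ = -90.0°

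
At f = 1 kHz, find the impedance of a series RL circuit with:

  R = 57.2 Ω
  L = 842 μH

Step 1 — Angular frequency: ω = 2π·f = 2π·1000 = 6283 rad/s.
Step 2 — Component impedances:
  R: Z = R = 57.2 Ω
  L: Z = jωL = j·6283·0.000842 = 0 + j5.29 Ω
Step 3 — Series combination: Z_total = R + L = 57.2 + j5.29 Ω = 57.44∠5.3° Ω.

Z = 57.2 + j5.29 Ω = 57.44∠5.3° Ω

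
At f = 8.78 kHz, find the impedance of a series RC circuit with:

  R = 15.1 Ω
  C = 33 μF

Step 1 — Angular frequency: ω = 2π·f = 2π·8780 = 5.517e+04 rad/s.
Step 2 — Component impedances:
  R: Z = R = 15.1 Ω
  C: Z = 1/(jωC) = -j/(ω·C) = 0 - j0.5493 Ω
Step 3 — Series combination: Z_total = R + C = 15.1 - j0.5493 Ω = 15.11∠-2.1° Ω.

Z = 15.1 - j0.5493 Ω = 15.11∠-2.1° Ω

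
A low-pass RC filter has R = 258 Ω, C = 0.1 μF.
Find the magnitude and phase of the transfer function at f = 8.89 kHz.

Step 1 — Angular frequency: ω = 2π·8890 = 5.586e+04 rad/s.
Step 2 — Transfer function: H(jω) = 1/(1 + jωRC).
Step 3 — Denominator: 1 + jωRC = 1 + j·5.586e+04·258·1e-07 = 1 + j1.441.
Step 4 — H = 0.325 - j0.4684.
Step 5 — Magnitude: |H| = 0.5701 (-4.9 dB); phase: φ = -55.2°.

|H| = 0.5701 (-4.9 dB), φ = -55.2°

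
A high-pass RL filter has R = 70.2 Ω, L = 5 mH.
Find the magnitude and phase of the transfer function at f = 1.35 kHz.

Step 1 — Angular frequency: ω = 2π·1350 = 8482 rad/s.
Step 2 — Transfer function: H(jω) = jωL/(R + jωL).
Step 3 — Numerator jωL = j·42.41; denominator R + jωL = 70.2 + j42.41.
Step 4 — H = 0.2674 + j0.4426.
Step 5 — Magnitude: |H| = 0.5171 (-5.7 dB); phase: φ = 58.9°.

|H| = 0.5171 (-5.7 dB), φ = 58.9°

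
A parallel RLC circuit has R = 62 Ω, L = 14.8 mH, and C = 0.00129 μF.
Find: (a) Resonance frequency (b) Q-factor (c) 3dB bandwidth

Step 1 — Resonance: ω₀ = 1/√(LC) = 1/√(0.0148·1.29e-09) = 2.289e+05 rad/s.
Step 2 — f₀ = ω₀/(2π) = 3.642e+04 Hz.
Step 3 — Parallel Q: Q = R/(ω₀L) = 62/(2.289e+05·0.0148) = 0.0183.
Step 4 — Bandwidth: Δω = ω₀/Q = 1.25e+07 rad/s; BW = Δω/(2π) = 1.99e+06 Hz.

(a) f₀ = 3.642e+04 Hz  (b) Q = 0.0183  (c) BW = 1.99e+06 Hz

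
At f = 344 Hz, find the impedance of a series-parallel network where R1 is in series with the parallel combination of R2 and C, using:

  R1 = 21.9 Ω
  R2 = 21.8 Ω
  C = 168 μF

Step 1 — Angular frequency: ω = 2π·f = 2π·344 = 2161 rad/s.
Step 2 — Component impedances:
  R1: Z = R = 21.9 Ω
  R2: Z = R = 21.8 Ω
  C: Z = 1/(jωC) = -j/(ω·C) = 0 - j2.754 Ω
Step 3 — Parallel branch: R2 || C = 1/(1/R2 + 1/C) = 0.3424 - j2.711 Ω.
Step 4 — Series with R1: Z_total = R1 + (R2 || C) = 22.24 - j2.711 Ω = 22.41∠-6.9° Ω.

Z = 22.24 - j2.711 Ω = 22.41∠-6.9° Ω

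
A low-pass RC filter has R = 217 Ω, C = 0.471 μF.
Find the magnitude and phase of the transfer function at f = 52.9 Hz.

Step 1 — Angular frequency: ω = 2π·52.9 = 332.4 rad/s.
Step 2 — Transfer function: H(jω) = 1/(1 + jωRC).
Step 3 — Denominator: 1 + jωRC = 1 + j·332.4·217·4.71e-07 = 1 + j0.03397.
Step 4 — H = 0.9988 - j0.03393.
Step 5 — Magnitude: |H| = 0.9994 (-0.0 dB); phase: φ = -1.9°.

|H| = 0.9994 (-0.0 dB), φ = -1.9°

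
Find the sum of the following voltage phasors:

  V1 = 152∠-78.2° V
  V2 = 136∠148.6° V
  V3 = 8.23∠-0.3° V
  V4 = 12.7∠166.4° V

Step 1 — Convert each phasor to rectangular form:
  V1 = 152·(cos(-78.2°) + j·sin(-78.2°)) = 31.08 - j148.8 V
  V2 = 136·(cos(148.6°) + j·sin(148.6°)) = -116.1 + j70.86 V
  V3 = 8.23·(cos(-0.3°) + j·sin(-0.3°)) = 8.23 - j0.04309 V
  V4 = 12.7·(cos(166.4°) + j·sin(166.4°)) = -12.34 + j2.986 V
Step 2 — Sum components: V_total = -89.11 - j74.99 V.
Step 3 — Convert to polar: |V_total| = 116.5 V, ∠V_total = -139.9°.

V_total = 116.5∠-139.9° V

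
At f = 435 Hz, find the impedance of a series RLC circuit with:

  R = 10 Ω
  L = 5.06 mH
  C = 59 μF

Step 1 — Angular frequency: ω = 2π·f = 2π·435 = 2733 rad/s.
Step 2 — Component impedances:
  R: Z = R = 10 Ω
  L: Z = jωL = j·2733·0.00506 = 0 + j13.83 Ω
  C: Z = 1/(jωC) = -j/(ω·C) = 0 - j6.201 Ω
Step 3 — Series combination: Z_total = R + L + C = 10 + j7.629 Ω = 12.58∠37.3° Ω.

Z = 10 + j7.629 Ω = 12.58∠37.3° Ω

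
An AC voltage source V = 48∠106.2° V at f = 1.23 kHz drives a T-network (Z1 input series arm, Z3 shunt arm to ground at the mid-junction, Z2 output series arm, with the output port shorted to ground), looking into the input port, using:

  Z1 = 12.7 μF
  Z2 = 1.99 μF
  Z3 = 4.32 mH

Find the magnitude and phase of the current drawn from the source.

Step 1 — Angular frequency: ω = 2π·f = 2π·1230 = 7728 rad/s.
Step 2 — Component impedances:
  Z1: Z = 1/(jωC) = -j/(ω·C) = 0 - j10.19 Ω
  Z2: Z = 1/(jωC) = -j/(ω·C) = 0 - j65.02 Ω
  Z3: Z = jωL = j·7728·0.00432 = 0 + j33.39 Ω
Step 3 — With the output port shorted to ground, the output series arm Z2 runs from the junction to ground; the shunt arm Z3 also runs from the junction to ground. They appear in parallel: Z3 || Z2 = 0 + j68.62 Ω.
Step 4 — Series with input arm Z1: Z_in = Z1 + (Z3 || Z2) = 0 + j58.43 Ω = 58.43∠90.0° Ω.
Step 5 — Source phasor: V = 48∠106.2° V = -13.39 + j46.09 V.
Step 6 — Ohm's law: I = V / Z_total = (-13.39 + j46.09) / (0 + j58.43) = 0.7889 + j0.2292 A.
Step 7 — Convert to polar: |I| = 0.8215 A, ∠I = 16.2°.

I = 0.8215∠16.2° A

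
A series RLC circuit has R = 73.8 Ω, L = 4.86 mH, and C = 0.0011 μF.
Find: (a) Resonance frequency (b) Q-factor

Step 1 — Resonance condition Im(Z)=0 gives ω₀ = 1/√(LC).
Step 2 — ω₀ = 1/√(0.00486·1.1e-09) = 4.325e+05 rad/s.
Step 3 — f₀ = ω₀/(2π) = 6.883e+04 Hz.
Step 4 — Series Q: Q = ω₀L/R = 4.325e+05·0.00486/73.8 = 28.48.

(a) f₀ = 6.883e+04 Hz  (b) Q = 28.48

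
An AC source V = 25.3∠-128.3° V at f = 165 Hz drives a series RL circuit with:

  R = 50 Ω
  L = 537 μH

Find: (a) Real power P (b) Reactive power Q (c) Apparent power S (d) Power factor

Step 1 — Angular frequency: ω = 2π·f = 2π·165 = 1037 rad/s.
Step 2 — Component impedances:
  R: Z = R = 50 Ω
  L: Z = jωL = j·1037·0.000537 = 0 + j0.5567 Ω
Step 3 — Series combination: Z_total = R + L = 50 + j0.5567 Ω = 50∠0.6° Ω.
Step 4 — Source phasor: V = 25.3∠-128.3° V = -15.68 - j19.85 V.
Step 5 — Current: I = V / Z = -0.318 - j0.3936 A = 0.506∠-128.9° A.
Step 6 — Complex power: S = V·I* = 12.8 + j0.1425 VA.
Step 7 — Real power: P = Re(S) = 12.8 W.
Step 8 — Reactive power: Q = Im(S) = 0.1425 VAR.
Step 9 — Apparent power: |S| = 12.8 VA.
Step 10 — Power factor: PF = P/|S| = 0.9999 (lagging).

(a) P = 12.8 W  (b) Q = 0.1425 VAR  (c) S = 12.8 VA  (d) PF = 0.9999 (lagging)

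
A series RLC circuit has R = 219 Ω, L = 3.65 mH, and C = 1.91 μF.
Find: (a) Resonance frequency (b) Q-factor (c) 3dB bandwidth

Step 1 — Resonance: ω₀ = 1/√(LC) = 1/√(0.00365·1.91e-06) = 1.198e+04 rad/s.
Step 2 — f₀ = ω₀/(2π) = 1906 Hz.
Step 3 — Series Q: Q = ω₀L/R = 1.198e+04·0.00365/219 = 0.1996.
Step 4 — Bandwidth: Δω = ω₀/Q = 6e+04 rad/s; BW = Δω/(2π) = 9549 Hz.

(a) f₀ = 1906 Hz  (b) Q = 0.1996  (c) BW = 9549 Hz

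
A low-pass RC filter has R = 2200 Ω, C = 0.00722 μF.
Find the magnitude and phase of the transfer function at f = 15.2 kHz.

Step 1 — Angular frequency: ω = 2π·1.52e+04 = 9.55e+04 rad/s.
Step 2 — Transfer function: H(jω) = 1/(1 + jωRC).
Step 3 — Denominator: 1 + jωRC = 1 + j·9.55e+04·2200·7.22e-09 = 1 + j1.517.
Step 4 — H = 0.3029 - j0.4595.
Step 5 — Magnitude: |H| = 0.5504 (-5.2 dB); phase: φ = -56.6°.

|H| = 0.5504 (-5.2 dB), φ = -56.6°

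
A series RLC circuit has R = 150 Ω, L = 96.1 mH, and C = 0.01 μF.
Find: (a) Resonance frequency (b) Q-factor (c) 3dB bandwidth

Step 1 — Resonance: ω₀ = 1/√(LC) = 1/√(0.0961·1e-08) = 3.226e+04 rad/s.
Step 2 — f₀ = ω₀/(2π) = 5134 Hz.
Step 3 — Series Q: Q = ω₀L/R = 3.226e+04·0.0961/150 = 20.67.
Step 4 — Bandwidth: Δω = ω₀/Q = 1561 rad/s; BW = Δω/(2π) = 248.4 Hz.

(a) f₀ = 5134 Hz  (b) Q = 20.67  (c) BW = 248.4 Hz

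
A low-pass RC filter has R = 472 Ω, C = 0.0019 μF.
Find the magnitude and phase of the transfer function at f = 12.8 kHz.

Step 1 — Angular frequency: ω = 2π·1.28e+04 = 8.042e+04 rad/s.
Step 2 — Transfer function: H(jω) = 1/(1 + jωRC).
Step 3 — Denominator: 1 + jωRC = 1 + j·8.042e+04·472·1.9e-09 = 1 + j0.07212.
Step 4 — H = 0.9948 - j0.07175.
Step 5 — Magnitude: |H| = 0.9974 (-0.0 dB); phase: φ = -4.1°.

|H| = 0.9974 (-0.0 dB), φ = -4.1°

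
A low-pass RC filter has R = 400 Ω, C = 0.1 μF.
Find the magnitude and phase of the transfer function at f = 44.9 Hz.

Step 1 — Angular frequency: ω = 2π·44.9 = 282.1 rad/s.
Step 2 — Transfer function: H(jω) = 1/(1 + jωRC).
Step 3 — Denominator: 1 + jωRC = 1 + j·282.1·400·1e-07 = 1 + j0.01128.
Step 4 — H = 0.9999 - j0.01128.
Step 5 — Magnitude: |H| = 0.9999 (-0.0 dB); phase: φ = -0.6°.

|H| = 0.9999 (-0.0 dB), φ = -0.6°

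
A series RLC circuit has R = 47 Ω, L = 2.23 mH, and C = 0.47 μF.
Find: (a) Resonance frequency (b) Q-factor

Step 1 — Resonance condition Im(Z)=0 gives ω₀ = 1/√(LC).
Step 2 — ω₀ = 1/√(0.00223·4.7e-07) = 3.089e+04 rad/s.
Step 3 — f₀ = ω₀/(2π) = 4916 Hz.
Step 4 — Series Q: Q = ω₀L/R = 3.089e+04·0.00223/47 = 1.466.

(a) f₀ = 4916 Hz  (b) Q = 1.466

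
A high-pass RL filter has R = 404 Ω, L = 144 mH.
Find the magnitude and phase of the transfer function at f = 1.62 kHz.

Step 1 — Angular frequency: ω = 2π·1620 = 1.018e+04 rad/s.
Step 2 — Transfer function: H(jω) = jωL/(R + jωL).
Step 3 — Numerator jωL = j·1466; denominator R + jωL = 404 + j1466.
Step 4 — H = 0.9294 + j0.2562.
Step 5 — Magnitude: |H| = 0.9641 (-0.3 dB); phase: φ = 15.4°.

|H| = 0.9641 (-0.3 dB), φ = 15.4°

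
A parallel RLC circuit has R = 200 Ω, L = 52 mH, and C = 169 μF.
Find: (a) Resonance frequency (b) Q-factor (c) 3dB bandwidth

Step 1 — Resonance: ω₀ = 1/√(LC) = 1/√(0.052·0.000169) = 337.3 rad/s.
Step 2 — f₀ = ω₀/(2π) = 53.69 Hz.
Step 3 — Parallel Q: Q = R/(ω₀L) = 200/(337.3·0.052) = 11.4.
Step 4 — Bandwidth: Δω = ω₀/Q = 29.59 rad/s; BW = Δω/(2π) = 4.709 Hz.

(a) f₀ = 53.69 Hz  (b) Q = 11.4  (c) BW = 4.709 Hz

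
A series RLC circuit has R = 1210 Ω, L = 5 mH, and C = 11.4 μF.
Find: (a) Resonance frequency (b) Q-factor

Step 1 — Resonance condition Im(Z)=0 gives ω₀ = 1/√(LC).
Step 2 — ω₀ = 1/√(0.005·1.14e-05) = 4189 rad/s.
Step 3 — f₀ = ω₀/(2π) = 666.6 Hz.
Step 4 — Series Q: Q = ω₀L/R = 4189·0.005/1210 = 0.01731.

(a) f₀ = 666.6 Hz  (b) Q = 0.01731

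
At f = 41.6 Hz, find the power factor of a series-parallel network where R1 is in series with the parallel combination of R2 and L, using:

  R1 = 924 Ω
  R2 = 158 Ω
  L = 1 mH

Step 1 — Angular frequency: ω = 2π·f = 2π·41.6 = 261.4 rad/s.
Step 2 — Component impedances:
  R1: Z = R = 924 Ω
  R2: Z = R = 158 Ω
  L: Z = jωL = j·261.4·0.001 = 0 + j0.2614 Ω
Step 3 — Parallel branch: R2 || L = 1/(1/R2 + 1/L) = 0.0004324 + j0.2614 Ω.
Step 4 — Series with R1: Z_total = R1 + (R2 || L) = 924 + j0.2614 Ω = 924∠0.0° Ω.
Step 5 — Power factor: PF = cos(φ) = Re(Z)/|Z| = 924/924 = 1.
Step 6 — Type: Im(Z) = 0.2614 ⇒ lagging (phase φ = 0.0°).

PF = 1 (lagging, φ = 0.0°)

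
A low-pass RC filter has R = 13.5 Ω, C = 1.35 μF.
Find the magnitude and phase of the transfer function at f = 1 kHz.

Step 1 — Angular frequency: ω = 2π·1000 = 6283 rad/s.
Step 2 — Transfer function: H(jω) = 1/(1 + jωRC).
Step 3 — Denominator: 1 + jωRC = 1 + j·6283·13.5·1.35e-06 = 1 + j0.1145.
Step 4 — H = 0.9871 - j0.113.
Step 5 — Magnitude: |H| = 0.9935 (-0.1 dB); phase: φ = -6.5°.

|H| = 0.9935 (-0.1 dB), φ = -6.5°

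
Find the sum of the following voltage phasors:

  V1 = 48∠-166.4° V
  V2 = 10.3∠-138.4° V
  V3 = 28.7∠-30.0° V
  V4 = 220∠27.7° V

Step 1 — Convert each phasor to rectangular form:
  V1 = 48·(cos(-166.4°) + j·sin(-166.4°)) = -46.65 - j11.29 V
  V2 = 10.3·(cos(-138.4°) + j·sin(-138.4°)) = -7.702 - j6.838 V
  V3 = 28.7·(cos(-30.0°) + j·sin(-30.0°)) = 24.85 - j14.35 V
  V4 = 220·(cos(27.7°) + j·sin(27.7°)) = 194.8 + j102.3 V
Step 2 — Sum components: V_total = 165.3 + j69.79 V.
Step 3 — Convert to polar: |V_total| = 179.4 V, ∠V_total = 22.9°.

V_total = 179.4∠22.9° V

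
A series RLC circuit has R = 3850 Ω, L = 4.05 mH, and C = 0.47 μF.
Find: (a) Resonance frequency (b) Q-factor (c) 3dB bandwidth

Step 1 — Resonance: ω₀ = 1/√(LC) = 1/√(0.00405·4.7e-07) = 2.292e+04 rad/s.
Step 2 — f₀ = ω₀/(2π) = 3648 Hz.
Step 3 — Series Q: Q = ω₀L/R = 2.292e+04·0.00405/3850 = 0.02411.
Step 4 — Bandwidth: Δω = ω₀/Q = 9.506e+05 rad/s; BW = Δω/(2π) = 1.513e+05 Hz.

(a) f₀ = 3648 Hz  (b) Q = 0.02411  (c) BW = 1.513e+05 Hz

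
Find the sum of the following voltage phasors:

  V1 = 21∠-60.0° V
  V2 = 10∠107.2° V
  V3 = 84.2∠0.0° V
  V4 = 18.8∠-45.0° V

Step 1 — Convert each phasor to rectangular form:
  V1 = 21·(cos(-60.0°) + j·sin(-60.0°)) = 10.5 - j18.19 V
  V2 = 10·(cos(107.2°) + j·sin(107.2°)) = -2.957 + j9.553 V
  V3 = 84.2·(cos(0.0°) + j·sin(0.0°)) = 84.2 V
  V4 = 18.8·(cos(-45.0°) + j·sin(-45.0°)) = 13.29 - j13.29 V
Step 2 — Sum components: V_total = 105 - j21.93 V.
Step 3 — Convert to polar: |V_total| = 107.3 V, ∠V_total = -11.8°.

V_total = 107.3∠-11.8° V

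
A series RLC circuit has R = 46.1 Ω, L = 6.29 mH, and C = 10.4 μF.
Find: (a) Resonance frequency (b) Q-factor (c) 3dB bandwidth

Step 1 — Resonance: ω₀ = 1/√(LC) = 1/√(0.00629·1.04e-05) = 3910 rad/s.
Step 2 — f₀ = ω₀/(2π) = 622.3 Hz.
Step 3 — Series Q: Q = ω₀L/R = 3910·0.00629/46.1 = 0.5335.
Step 4 — Bandwidth: Δω = ω₀/Q = 7329 rad/s; BW = Δω/(2π) = 1166 Hz.

(a) f₀ = 622.3 Hz  (b) Q = 0.5335  (c) BW = 1166 Hz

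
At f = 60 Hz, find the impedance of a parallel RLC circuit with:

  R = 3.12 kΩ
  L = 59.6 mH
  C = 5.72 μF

Step 1 — Angular frequency: ω = 2π·f = 2π·60 = 377 rad/s.
Step 2 — Component impedances:
  R: Z = R = 3120 Ω
  L: Z = jωL = j·377·0.0596 = 0 + j22.47 Ω
  C: Z = 1/(jωC) = -j/(ω·C) = 0 - j463.7 Ω
Step 3 — Parallel combination: 1/Z_total = 1/R + 1/L + 1/C; Z_total = 0.1787 + j23.61 Ω = 23.61∠89.6° Ω.

Z = 0.1787 + j23.61 Ω = 23.61∠89.6° Ω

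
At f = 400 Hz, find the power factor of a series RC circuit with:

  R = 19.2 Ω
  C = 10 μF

Step 1 — Angular frequency: ω = 2π·f = 2π·400 = 2513 rad/s.
Step 2 — Component impedances:
  R: Z = R = 19.2 Ω
  C: Z = 1/(jωC) = -j/(ω·C) = 0 - j39.79 Ω
Step 3 — Series combination: Z_total = R + C = 19.2 - j39.79 Ω = 44.18∠-64.2° Ω.
Step 4 — Power factor: PF = cos(φ) = Re(Z)/|Z| = 19.2/44.18 = 0.4346.
Step 5 — Type: Im(Z) = -39.79 ⇒ leading (phase φ = -64.2°).

PF = 0.4346 (leading, φ = -64.2°)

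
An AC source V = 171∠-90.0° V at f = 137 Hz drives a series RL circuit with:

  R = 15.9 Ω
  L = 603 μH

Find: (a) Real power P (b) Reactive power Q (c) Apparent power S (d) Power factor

Step 1 — Angular frequency: ω = 2π·f = 2π·137 = 860.8 rad/s.
Step 2 — Component impedances:
  R: Z = R = 15.9 Ω
  L: Z = jωL = j·860.8·0.000603 = 0 + j0.5191 Ω
Step 3 — Series combination: Z_total = R + L = 15.9 + j0.5191 Ω = 15.91∠1.9° Ω.
Step 4 — Source phasor: V = 171∠-90.0° V = 0 - j171 V.
Step 5 — Current: I = V / Z = -0.3507 - j10.74 A = 10.75∠-91.9° A.
Step 6 — Complex power: S = V·I* = 1837 + j59.97 VA.
Step 7 — Real power: P = Re(S) = 1837 W.
Step 8 — Reactive power: Q = Im(S) = 59.97 VAR.
Step 9 — Apparent power: |S| = 1838 VA.
Step 10 — Power factor: PF = P/|S| = 0.9995 (lagging).

(a) P = 1837 W  (b) Q = 59.97 VAR  (c) S = 1838 VA  (d) PF = 0.9995 (lagging)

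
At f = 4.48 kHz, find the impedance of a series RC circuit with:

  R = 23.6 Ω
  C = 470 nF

Step 1 — Angular frequency: ω = 2π·f = 2π·4480 = 2.815e+04 rad/s.
Step 2 — Component impedances:
  R: Z = R = 23.6 Ω
  C: Z = 1/(jωC) = -j/(ω·C) = 0 - j75.59 Ω
Step 3 — Series combination: Z_total = R + C = 23.6 - j75.59 Ω = 79.19∠-72.7° Ω.

Z = 23.6 - j75.59 Ω = 79.19∠-72.7° Ω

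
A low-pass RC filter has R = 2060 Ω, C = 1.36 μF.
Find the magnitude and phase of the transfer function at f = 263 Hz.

Step 1 — Angular frequency: ω = 2π·263 = 1652 rad/s.
Step 2 — Transfer function: H(jω) = 1/(1 + jωRC).
Step 3 — Denominator: 1 + jωRC = 1 + j·1652·2060·1.36e-06 = 1 + j4.63.
Step 4 — H = 0.04458 - j0.2064.
Step 5 — Magnitude: |H| = 0.2111 (-13.5 dB); phase: φ = -77.8°.

|H| = 0.2111 (-13.5 dB), φ = -77.8°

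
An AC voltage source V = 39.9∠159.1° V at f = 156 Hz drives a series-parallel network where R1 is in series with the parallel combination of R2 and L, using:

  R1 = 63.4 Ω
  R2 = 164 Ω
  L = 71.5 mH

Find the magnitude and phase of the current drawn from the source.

Step 1 — Angular frequency: ω = 2π·f = 2π·156 = 980.2 rad/s.
Step 2 — Component impedances:
  R1: Z = R = 63.4 Ω
  R2: Z = R = 164 Ω
  L: Z = jωL = j·980.2·0.0715 = 0 + j70.08 Ω
Step 3 — Parallel branch: R2 || L = 1/(1/R2 + 1/L) = 25.32 + j59.26 Ω.
Step 4 — Series with R1: Z_total = R1 + (R2 || L) = 88.72 + j59.26 Ω = 106.7∠33.7° Ω.
Step 5 — Source phasor: V = 39.9∠159.1° V = -37.27 + j14.23 V.
Step 6 — Ohm's law: I = V / Z_total = (-37.27 + j14.23) / (88.72 + j59.26) = -0.2164 + j0.305 A.
Step 7 — Convert to polar: |I| = 0.374 A, ∠I = 125.4°.

I = 0.374∠125.4° A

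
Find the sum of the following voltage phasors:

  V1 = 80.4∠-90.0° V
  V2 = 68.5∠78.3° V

Step 1 — Convert each phasor to rectangular form:
  V1 = 80.4·(cos(-90.0°) + j·sin(-90.0°)) = 0 - j80.4 V
  V2 = 68.5·(cos(78.3°) + j·sin(78.3°)) = 13.89 + j67.08 V
Step 2 — Sum components: V_total = 13.89 - j13.32 V.
Step 3 — Convert to polar: |V_total| = 19.25 V, ∠V_total = -43.8°.

V_total = 19.25∠-43.8° V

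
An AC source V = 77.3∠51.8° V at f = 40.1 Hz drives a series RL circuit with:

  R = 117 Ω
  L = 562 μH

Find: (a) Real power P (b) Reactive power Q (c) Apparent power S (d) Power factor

Step 1 — Angular frequency: ω = 2π·f = 2π·40.1 = 252 rad/s.
Step 2 — Component impedances:
  R: Z = R = 117 Ω
  L: Z = jωL = j·252·0.000562 = 0 + j0.1416 Ω
Step 3 — Series combination: Z_total = R + L = 117 + j0.1416 Ω = 117∠0.1° Ω.
Step 4 — Source phasor: V = 77.3∠51.8° V = 47.8 + j60.75 V.
Step 5 — Current: I = V / Z = 0.4092 + j0.5187 A = 0.6607∠51.7° A.
Step 6 — Complex power: S = V·I* = 51.07 + j0.06181 VA.
Step 7 — Real power: P = Re(S) = 51.07 W.
Step 8 — Reactive power: Q = Im(S) = 0.06181 VAR.
Step 9 — Apparent power: |S| = 51.07 VA.
Step 10 — Power factor: PF = P/|S| = 1 (lagging).

(a) P = 51.07 W  (b) Q = 0.06181 VAR  (c) S = 51.07 VA  (d) PF = 1 (lagging)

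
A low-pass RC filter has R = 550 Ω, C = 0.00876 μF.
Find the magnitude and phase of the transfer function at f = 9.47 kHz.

Step 1 — Angular frequency: ω = 2π·9470 = 5.95e+04 rad/s.
Step 2 — Transfer function: H(jω) = 1/(1 + jωRC).
Step 3 — Denominator: 1 + jωRC = 1 + j·5.95e+04·550·8.76e-09 = 1 + j0.2867.
Step 4 — H = 0.9241 - j0.2649.
Step 5 — Magnitude: |H| = 0.9613 (-0.3 dB); phase: φ = -16.0°.

|H| = 0.9613 (-0.3 dB), φ = -16.0°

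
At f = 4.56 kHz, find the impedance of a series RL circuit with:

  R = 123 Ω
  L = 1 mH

Step 1 — Angular frequency: ω = 2π·f = 2π·4560 = 2.865e+04 rad/s.
Step 2 — Component impedances:
  R: Z = R = 123 Ω
  L: Z = jωL = j·2.865e+04·0.001 = 0 + j28.65 Ω
Step 3 — Series combination: Z_total = R + L = 123 + j28.65 Ω = 126.3∠13.1° Ω.

Z = 123 + j28.65 Ω = 126.3∠13.1° Ω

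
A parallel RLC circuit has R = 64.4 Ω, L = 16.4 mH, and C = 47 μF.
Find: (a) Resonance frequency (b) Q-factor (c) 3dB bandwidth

Step 1 — Resonance: ω₀ = 1/√(LC) = 1/√(0.0164·4.7e-05) = 1139 rad/s.
Step 2 — f₀ = ω₀/(2π) = 181.3 Hz.
Step 3 — Parallel Q: Q = R/(ω₀L) = 64.4/(1139·0.0164) = 3.448.
Step 4 — Bandwidth: Δω = ω₀/Q = 330.4 rad/s; BW = Δω/(2π) = 52.58 Hz.

(a) f₀ = 181.3 Hz  (b) Q = 3.448  (c) BW = 52.58 Hz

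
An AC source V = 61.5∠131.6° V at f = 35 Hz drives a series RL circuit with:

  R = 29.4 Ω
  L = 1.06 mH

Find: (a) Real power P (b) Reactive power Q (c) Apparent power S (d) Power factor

Step 1 — Angular frequency: ω = 2π·f = 2π·35 = 219.9 rad/s.
Step 2 — Component impedances:
  R: Z = R = 29.4 Ω
  L: Z = jωL = j·219.9·0.00106 = 0 + j0.2331 Ω
Step 3 — Series combination: Z_total = R + L = 29.4 + j0.2331 Ω = 29.4∠0.5° Ω.
Step 4 — Source phasor: V = 61.5∠131.6° V = -40.83 + j45.99 V.
Step 5 — Current: I = V / Z = -1.376 + j1.575 A = 2.092∠131.1° A.
Step 6 — Complex power: S = V·I* = 128.6 + j1.02 VA.
Step 7 — Real power: P = Re(S) = 128.6 W.
Step 8 — Reactive power: Q = Im(S) = 1.02 VAR.
Step 9 — Apparent power: |S| = 128.6 VA.
Step 10 — Power factor: PF = P/|S| = 1 (lagging).

(a) P = 128.6 W  (b) Q = 1.02 VAR  (c) S = 128.6 VA  (d) PF = 1 (lagging)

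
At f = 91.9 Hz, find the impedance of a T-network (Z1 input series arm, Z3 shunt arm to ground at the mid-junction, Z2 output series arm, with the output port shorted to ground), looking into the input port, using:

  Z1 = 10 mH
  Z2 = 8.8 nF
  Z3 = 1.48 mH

Step 1 — Angular frequency: ω = 2π·f = 2π·91.9 = 577.4 rad/s.
Step 2 — Component impedances:
  Z1: Z = jωL = j·577.4·0.01 = 0 + j5.774 Ω
  Z2: Z = 1/(jωC) = -j/(ω·C) = 0 - j1.968e+05 Ω
  Z3: Z = jωL = j·577.4·0.00148 = 0 + j0.8546 Ω
Step 3 — With the output port shorted to ground, the output series arm Z2 runs from the junction to ground; the shunt arm Z3 also runs from the junction to ground. They appear in parallel: Z3 || Z2 = 0 + j0.8546 Ω.
Step 4 — Series with input arm Z1: Z_in = Z1 + (Z3 || Z2) = 0 + j6.629 Ω = 6.629∠90.0° Ω.

Z = 0 + j6.629 Ω = 6.629∠90.0° Ω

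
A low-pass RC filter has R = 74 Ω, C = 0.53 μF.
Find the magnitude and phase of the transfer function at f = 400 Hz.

Step 1 — Angular frequency: ω = 2π·400 = 2513 rad/s.
Step 2 — Transfer function: H(jω) = 1/(1 + jωRC).
Step 3 — Denominator: 1 + jωRC = 1 + j·2513·74·5.3e-07 = 1 + j0.09857.
Step 4 — H = 0.9904 - j0.09762.
Step 5 — Magnitude: |H| = 0.9952 (-0.0 dB); phase: φ = -5.6°.

|H| = 0.9952 (-0.0 dB), φ = -5.6°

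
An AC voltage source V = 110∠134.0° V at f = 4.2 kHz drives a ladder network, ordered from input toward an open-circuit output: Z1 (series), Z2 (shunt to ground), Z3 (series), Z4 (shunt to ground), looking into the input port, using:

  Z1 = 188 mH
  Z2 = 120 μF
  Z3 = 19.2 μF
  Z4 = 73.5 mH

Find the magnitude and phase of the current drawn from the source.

Step 1 — Angular frequency: ω = 2π·f = 2π·4200 = 2.639e+04 rad/s.
Step 2 — Component impedances:
  Z1: Z = jωL = j·2.639e+04·0.188 = 0 + j4961 Ω
  Z2: Z = 1/(jωC) = -j/(ω·C) = 0 - j0.3158 Ω
  Z3: Z = 1/(jωC) = -j/(ω·C) = 0 - j1.974 Ω
  Z4: Z = jωL = j·2.639e+04·0.0735 = 0 + j1940 Ω
Step 3 — Ladder network (open output): work backward from the far end, alternating series and parallel combinations. Z_in = 0 + j4961 Ω = 4961∠90.0° Ω.
Step 4 — Source phasor: V = 110∠134.0° V = -76.41 + j79.13 V.
Step 5 — Ohm's law: I = V / Z_total = (-76.41 + j79.13) / (0 + j4961) = 0.01595 + j0.0154 A.
Step 6 — Convert to polar: |I| = 0.02217 A, ∠I = 44.0°.

I = 0.02217∠44.0° A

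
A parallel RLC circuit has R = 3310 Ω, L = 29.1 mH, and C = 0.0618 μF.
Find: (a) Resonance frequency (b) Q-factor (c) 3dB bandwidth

Step 1 — Resonance: ω₀ = 1/√(LC) = 1/√(0.0291·6.18e-08) = 2.358e+04 rad/s.
Step 2 — f₀ = ω₀/(2π) = 3753 Hz.
Step 3 — Parallel Q: Q = R/(ω₀L) = 3310/(2.358e+04·0.0291) = 4.824.
Step 4 — Bandwidth: Δω = ω₀/Q = 4889 rad/s; BW = Δω/(2π) = 778 Hz.

(a) f₀ = 3753 Hz  (b) Q = 4.824  (c) BW = 778 Hz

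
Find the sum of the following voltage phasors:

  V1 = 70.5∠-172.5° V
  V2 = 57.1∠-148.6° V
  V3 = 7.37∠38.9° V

Step 1 — Convert each phasor to rectangular form:
  V1 = 70.5·(cos(-172.5°) + j·sin(-172.5°)) = -69.9 - j9.202 V
  V2 = 57.1·(cos(-148.6°) + j·sin(-148.6°)) = -48.74 - j29.75 V
  V3 = 7.37·(cos(38.9°) + j·sin(38.9°)) = 5.736 + j4.628 V
Step 2 — Sum components: V_total = -112.9 - j34.32 V.
Step 3 — Convert to polar: |V_total| = 118 V, ∠V_total = -163.1°.

V_total = 118∠-163.1° V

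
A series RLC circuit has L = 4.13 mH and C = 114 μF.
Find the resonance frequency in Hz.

Step 1 — Resonance condition Im(Z)=0 gives ω₀ = 1/√(LC).
Step 2 — ω₀ = 1/√(0.00413·0.000114) = 1457 rad/s.
Step 3 — f₀ = ω₀/(2π) = 231.9 Hz.

f₀ = 231.9 Hz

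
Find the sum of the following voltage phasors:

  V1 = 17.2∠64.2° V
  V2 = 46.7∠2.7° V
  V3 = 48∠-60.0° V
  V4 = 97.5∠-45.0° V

Step 1 — Convert each phasor to rectangular form:
  V1 = 17.2·(cos(64.2°) + j·sin(64.2°)) = 7.486 + j15.49 V
  V2 = 46.7·(cos(2.7°) + j·sin(2.7°)) = 46.65 + j2.2 V
  V3 = 48·(cos(-60.0°) + j·sin(-60.0°)) = 24 - j41.57 V
  V4 = 97.5·(cos(-45.0°) + j·sin(-45.0°)) = 68.94 - j68.94 V
Step 2 — Sum components: V_total = 147.1 - j92.83 V.
Step 3 — Convert to polar: |V_total| = 173.9 V, ∠V_total = -32.3°.

V_total = 173.9∠-32.3° V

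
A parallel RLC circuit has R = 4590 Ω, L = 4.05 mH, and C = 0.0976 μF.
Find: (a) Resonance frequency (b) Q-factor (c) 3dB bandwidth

Step 1 — Resonance: ω₀ = 1/√(LC) = 1/√(0.00405·9.76e-08) = 5.03e+04 rad/s.
Step 2 — f₀ = ω₀/(2π) = 8005 Hz.
Step 3 — Parallel Q: Q = R/(ω₀L) = 4590/(5.03e+04·0.00405) = 22.53.
Step 4 — Bandwidth: Δω = ω₀/Q = 2232 rad/s; BW = Δω/(2π) = 355.3 Hz.

(a) f₀ = 8005 Hz  (b) Q = 22.53  (c) BW = 355.3 Hz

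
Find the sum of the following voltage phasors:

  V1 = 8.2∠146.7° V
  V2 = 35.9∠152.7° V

Step 1 — Convert each phasor to rectangular form:
  V1 = 8.2·(cos(146.7°) + j·sin(146.7°)) = -6.854 + j4.502 V
  V2 = 35.9·(cos(152.7°) + j·sin(152.7°)) = -31.9 + j16.47 V
Step 2 — Sum components: V_total = -38.75 + j20.97 V.
Step 3 — Convert to polar: |V_total| = 44.06 V, ∠V_total = 151.6°.

V_total = 44.06∠151.6° V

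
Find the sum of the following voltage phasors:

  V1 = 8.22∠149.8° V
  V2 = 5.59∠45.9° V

Step 1 — Convert each phasor to rectangular form:
  V1 = 8.22·(cos(149.8°) + j·sin(149.8°)) = -7.104 + j4.135 V
  V2 = 5.59·(cos(45.9°) + j·sin(45.9°)) = 3.89 + j4.014 V
Step 2 — Sum components: V_total = -3.214 + j8.149 V.
Step 3 — Convert to polar: |V_total| = 8.76 V, ∠V_total = 111.5°.

V_total = 8.76∠111.5° V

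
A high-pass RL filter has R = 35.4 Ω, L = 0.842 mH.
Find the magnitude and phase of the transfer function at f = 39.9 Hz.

Step 1 — Angular frequency: ω = 2π·39.9 = 250.7 rad/s.
Step 2 — Transfer function: H(jω) = jωL/(R + jωL).
Step 3 — Numerator jωL = j·0.2111; denominator R + jωL = 35.4 + j0.2111.
Step 4 — H = 3.556e-05 + j0.005963.
Step 5 — Magnitude: |H| = 0.005963 (-44.5 dB); phase: φ = 89.7°.

|H| = 0.005963 (-44.5 dB), φ = 89.7°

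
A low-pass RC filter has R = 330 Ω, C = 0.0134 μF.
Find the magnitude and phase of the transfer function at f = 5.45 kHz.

Step 1 — Angular frequency: ω = 2π·5450 = 3.424e+04 rad/s.
Step 2 — Transfer function: H(jω) = 1/(1 + jωRC).
Step 3 — Denominator: 1 + jωRC = 1 + j·3.424e+04·330·1.34e-08 = 1 + j0.1514.
Step 4 — H = 0.9776 - j0.148.
Step 5 — Magnitude: |H| = 0.9887 (-0.1 dB); phase: φ = -8.6°.

|H| = 0.9887 (-0.1 dB), φ = -8.6°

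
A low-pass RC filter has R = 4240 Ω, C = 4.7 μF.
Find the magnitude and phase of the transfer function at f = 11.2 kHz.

Step 1 — Angular frequency: ω = 2π·1.12e+04 = 7.037e+04 rad/s.
Step 2 — Transfer function: H(jω) = 1/(1 + jωRC).
Step 3 — Denominator: 1 + jωRC = 1 + j·7.037e+04·4240·4.7e-06 = 1 + j1402.
Step 4 — H = 5.085e-07 - j0.0007131.
Step 5 — Magnitude: |H| = 0.0007131 (-62.9 dB); phase: φ = -90.0°.

|H| = 0.0007131 (-62.9 dB), φ = -90.0°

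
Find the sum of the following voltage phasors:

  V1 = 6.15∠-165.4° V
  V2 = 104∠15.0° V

Step 1 — Convert each phasor to rectangular form:
  V1 = 6.15·(cos(-165.4°) + j·sin(-165.4°)) = -5.951 - j1.55 V
  V2 = 104·(cos(15.0°) + j·sin(15.0°)) = 100.5 + j26.92 V
Step 2 — Sum components: V_total = 94.5 + j25.37 V.
Step 3 — Convert to polar: |V_total| = 97.85 V, ∠V_total = 15.0°.

V_total = 97.85∠15.0° V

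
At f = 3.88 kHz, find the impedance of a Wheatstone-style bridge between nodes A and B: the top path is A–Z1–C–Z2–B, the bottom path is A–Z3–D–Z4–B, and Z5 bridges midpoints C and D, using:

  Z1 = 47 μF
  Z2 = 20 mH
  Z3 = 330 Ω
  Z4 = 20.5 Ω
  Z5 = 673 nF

Step 1 — Angular frequency: ω = 2π·f = 2π·3880 = 2.438e+04 rad/s.
Step 2 — Component impedances:
  Z1: Z = 1/(jωC) = -j/(ω·C) = 0 - j0.8728 Ω
  Z2: Z = jωL = j·2.438e+04·0.02 = 0 + j487.6 Ω
  Z3: Z = R = 330 Ω
  Z4: Z = R = 20.5 Ω
  Z5: Z = 1/(jωC) = -j/(ω·C) = 0 - j60.95 Ω
Step 3 — Bridge requires nodal analysis (the Z5 bridge couples midpoints C and D, so the two paths cannot be reduced to a simple series/parallel combination). Setting node B to ground and injecting 1 A at node A, the 3-node admittance system at A, C, D solves to V_A = Z_AB = 40.73 - j64.83 Ω = 76.56∠-57.9° Ω.

Z = 40.73 - j64.83 Ω = 76.56∠-57.9° Ω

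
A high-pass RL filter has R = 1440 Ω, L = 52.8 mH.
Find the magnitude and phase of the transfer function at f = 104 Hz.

Step 1 — Angular frequency: ω = 2π·104 = 653.5 rad/s.
Step 2 — Transfer function: H(jω) = jωL/(R + jωL).
Step 3 — Numerator jωL = j·34.5; denominator R + jωL = 1440 + j34.5.
Step 4 — H = 0.0005737 + j0.02395.
Step 5 — Magnitude: |H| = 0.02395 (-32.4 dB); phase: φ = 88.6°.

|H| = 0.02395 (-32.4 dB), φ = 88.6°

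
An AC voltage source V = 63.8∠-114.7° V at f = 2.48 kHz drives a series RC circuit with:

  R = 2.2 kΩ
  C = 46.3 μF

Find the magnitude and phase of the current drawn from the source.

Step 1 — Angular frequency: ω = 2π·f = 2π·2480 = 1.558e+04 rad/s.
Step 2 — Component impedances:
  R: Z = R = 2200 Ω
  C: Z = 1/(jωC) = -j/(ω·C) = 0 - j1.386 Ω
Step 3 — Series combination: Z_total = R + C = 2200 - j1.386 Ω = 2200∠-0.0° Ω.
Step 4 — Source phasor: V = 63.8∠-114.7° V = -26.66 - j57.96 V.
Step 5 — Ohm's law: I = V / Z_total = (-26.66 - j57.96) / (2200 - j1.386) = -0.0121 - j0.02635 A.
Step 6 — Convert to polar: |I| = 0.029 A, ∠I = -114.7°.

I = 0.029∠-114.7° A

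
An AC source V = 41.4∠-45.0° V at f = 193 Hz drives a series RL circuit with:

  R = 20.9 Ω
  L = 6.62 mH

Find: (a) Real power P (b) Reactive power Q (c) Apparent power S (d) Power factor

Step 1 — Angular frequency: ω = 2π·f = 2π·193 = 1213 rad/s.
Step 2 — Component impedances:
  R: Z = R = 20.9 Ω
  L: Z = jωL = j·1213·0.00662 = 0 + j8.028 Ω
Step 3 — Series combination: Z_total = R + L = 20.9 + j8.028 Ω = 22.39∠21.0° Ω.
Step 4 — Source phasor: V = 41.4∠-45.0° V = 29.27 - j29.27 V.
Step 5 — Current: I = V / Z = 0.7518 - j1.689 A = 1.849∠-66.0° A.
Step 6 — Complex power: S = V·I* = 71.46 + j27.45 VA.
Step 7 — Real power: P = Re(S) = 71.46 W.
Step 8 — Reactive power: Q = Im(S) = 27.45 VAR.
Step 9 — Apparent power: |S| = 76.55 VA.
Step 10 — Power factor: PF = P/|S| = 0.9335 (lagging).

(a) P = 71.46 W  (b) Q = 27.45 VAR  (c) S = 76.55 VA  (d) PF = 0.9335 (lagging)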